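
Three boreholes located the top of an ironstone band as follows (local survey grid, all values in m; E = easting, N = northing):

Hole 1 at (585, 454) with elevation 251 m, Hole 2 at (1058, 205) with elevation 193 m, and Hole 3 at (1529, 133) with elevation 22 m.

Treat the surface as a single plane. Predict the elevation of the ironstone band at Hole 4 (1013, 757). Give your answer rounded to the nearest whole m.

-142 m

Two edge vectors: Hole 1→Hole 2 = (473, -249, -58), Hole 1→Hole 3 = (944, -321, -229).
Normal n = (Hole 1→Hole 2) × (Hole 1→Hole 3) = (38403, 53565, 83223).
So ∂z/∂E = −n_x/n_z = −0.46145 and ∂z/∂N = −n_y/n_z = −0.64363.
Intercept c from Hole 1: 251 + 269.95 + 292.21 = 813.16.
At (1013, 757): z = −467.4 − 487.2 + 813.16 = -141.5 m.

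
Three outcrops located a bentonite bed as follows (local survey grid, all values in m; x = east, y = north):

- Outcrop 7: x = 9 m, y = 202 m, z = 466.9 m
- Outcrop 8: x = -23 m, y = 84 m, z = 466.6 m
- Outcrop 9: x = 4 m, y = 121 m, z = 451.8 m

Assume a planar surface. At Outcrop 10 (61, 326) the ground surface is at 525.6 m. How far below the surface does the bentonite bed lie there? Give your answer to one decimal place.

74.5 m

Let the plane be z = a·x + b·y + c.
Outcrop 8−Outcrop 7: −32a − 118b = −0.3;  Outcrop 9−Outcrop 7: −5a − 81b = −15.1.
Solving gives a = −0.87787, b = 0.24061.
Then c = 466.9 − a·9 − b·202 = 426.20.
At (61, 326): z_contact = −53.55 + 78.44 + 426.20 = 451.09 m.
Depth below ground = 525.6 − 451.09 = 74.5 m.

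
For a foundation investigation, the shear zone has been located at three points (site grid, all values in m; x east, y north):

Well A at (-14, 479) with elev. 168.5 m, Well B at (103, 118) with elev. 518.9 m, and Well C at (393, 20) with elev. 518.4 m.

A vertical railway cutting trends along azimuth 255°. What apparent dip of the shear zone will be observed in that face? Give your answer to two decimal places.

Let the plane be z = a·x + b·y + c.
Well B−Well A: 117a − 361b = 350.4;  Well C−Well A: 407a − 459b = 349.9.
Solving gives a = −0.37029, b = −1.09065.
Unit vector along 255° is (sin 255°, cos 255°) = (-0.9659, -0.2588).
Slope in that direction = a·(-0.9659) + b·(-0.2588) = 0.63995.
Apparent dip = arctan|0.63995| = 32.62° (true dip is 49.0°, so apparent ≤ true as expected).

32.62°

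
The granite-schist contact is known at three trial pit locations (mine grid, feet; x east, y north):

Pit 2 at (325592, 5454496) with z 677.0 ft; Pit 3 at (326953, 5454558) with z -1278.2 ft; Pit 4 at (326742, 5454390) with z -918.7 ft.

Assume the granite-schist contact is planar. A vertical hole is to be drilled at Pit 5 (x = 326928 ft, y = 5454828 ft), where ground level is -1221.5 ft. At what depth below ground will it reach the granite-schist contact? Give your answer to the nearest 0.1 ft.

Let the plane be z = a·x + b·y + c.
Pit 3−Pit 2: 1361a + 62b = −1955.2;  Pit 4−Pit 2: 1150a − 106b = −1595.7.
Solving gives a = −1.420375198, b = −0.355957340.
Then c = 677 − a·325592 − b·5454496 = 2404707.69.
At (326928, 5454828): z_contact = −464360.42 − 1941686.07 + 2404707.69 = -1338.80 ft.
Depth below ground = -1221.5 − (-1338.80) = 117.3 ft.

117.3 ft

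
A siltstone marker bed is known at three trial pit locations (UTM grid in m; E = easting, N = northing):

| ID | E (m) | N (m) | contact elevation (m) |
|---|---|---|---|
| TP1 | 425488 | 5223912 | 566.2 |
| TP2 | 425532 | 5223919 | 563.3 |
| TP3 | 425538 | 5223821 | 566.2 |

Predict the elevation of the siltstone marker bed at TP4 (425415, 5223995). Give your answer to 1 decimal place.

Let the plane be z = a·E + b·N + c.
TP2−TP1: 44a + 7b = −2.9;  TP3−TP1: 50a − 91b = 0.
Solving gives a = −0.060610932, b = −0.033302710.
Then c = 566.2 − a·425488 − b·5223912 = 200325.85.
At (425415, 5223995): z = −25784.8 − 173973.2 + 200325.85 = 567.9 m.

567.9 m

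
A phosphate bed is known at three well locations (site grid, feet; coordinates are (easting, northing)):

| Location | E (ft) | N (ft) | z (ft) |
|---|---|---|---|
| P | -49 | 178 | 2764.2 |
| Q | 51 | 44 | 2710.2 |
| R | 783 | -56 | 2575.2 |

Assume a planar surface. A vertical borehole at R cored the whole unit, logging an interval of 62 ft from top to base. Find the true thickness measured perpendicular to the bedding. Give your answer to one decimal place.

Let the plane be z = a·E + b·N + c.
Q−P: 100a − 134b = −54;  R−P: 832a − 234b = −189.
Solving gives a = −0.14406, b = 0.29548.
|∇z| = √(a²+b²) = 0.32873, so dip δ = arctan(0.32873) = 18.20°.
True thickness = vertical thickness × cos δ = 62 × cos 18.20° = 58.9 ft.

58.9 ft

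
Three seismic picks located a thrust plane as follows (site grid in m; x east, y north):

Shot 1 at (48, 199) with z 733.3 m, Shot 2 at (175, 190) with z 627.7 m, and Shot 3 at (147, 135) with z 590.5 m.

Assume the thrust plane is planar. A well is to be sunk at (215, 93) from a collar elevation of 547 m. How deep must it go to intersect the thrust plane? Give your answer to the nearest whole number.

Let the plane be z = a·x + b·y + c.
Shot 2−Shot 1: 127a − 9b = −105.6;  Shot 3−Shot 1: 99a − 64b = −142.8.
Solving gives a = −0.75628, b = 1.06138.
Then c = 733.3 − a·48 − b·199 = 558.39.
At (215, 93): z_contact = −162.6 + 98.7 + 558.39 = 494.5 m.
Depth below ground = 547 − 494.5 = 53 m.

53 m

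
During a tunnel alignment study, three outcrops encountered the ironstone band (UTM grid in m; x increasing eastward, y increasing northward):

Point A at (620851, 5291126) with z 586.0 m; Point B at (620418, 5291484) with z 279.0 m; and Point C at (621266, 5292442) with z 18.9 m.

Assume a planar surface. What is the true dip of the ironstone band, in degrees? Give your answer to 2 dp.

Two edge vectors: Point A→Point B = (-433, 358, -307), Point A→Point C = (415, 1316, -567.1).
Normal n = (Point A→Point B) × (Point A→Point C) = (200990.2, -372959.3, -718398).
So ∂z/∂x = −n_x/n_z = 0.27978 and ∂z/∂y = −n_y/n_z = −0.51915.
Gradient magnitude |∇z| = √(a² + b²) = √(0.07827 + 0.26952) = 0.58974.
True dip = arctan(0.58974) = 30.53°, dipping toward NNW (azimuth ≈ 332°).

30.53°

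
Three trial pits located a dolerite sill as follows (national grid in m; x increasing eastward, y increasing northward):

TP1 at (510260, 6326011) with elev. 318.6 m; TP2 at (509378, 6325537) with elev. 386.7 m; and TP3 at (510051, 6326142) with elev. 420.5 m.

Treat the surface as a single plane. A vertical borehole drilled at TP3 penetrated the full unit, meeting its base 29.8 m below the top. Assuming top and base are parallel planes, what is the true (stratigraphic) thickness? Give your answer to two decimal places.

Two edge vectors: TP1→TP2 = (-882, -474, 68.1), TP1→TP3 = (-209, 131, 101.9).
Normal n = (TP1→TP2) × (TP1→TP3) = (-57221.7, 75642.9, -214608).
So ∂z/∂x = −n_x/n_z = −0.26663 and ∂z/∂y = −n_y/n_z = 0.35247.
|∇z| = √(a²+b²) = 0.44196, so dip δ = arctan(0.44196) = 23.84°.
True thickness = vertical thickness × cos δ = 29.8 × cos 23.84° = 27.26 m.

27.26 m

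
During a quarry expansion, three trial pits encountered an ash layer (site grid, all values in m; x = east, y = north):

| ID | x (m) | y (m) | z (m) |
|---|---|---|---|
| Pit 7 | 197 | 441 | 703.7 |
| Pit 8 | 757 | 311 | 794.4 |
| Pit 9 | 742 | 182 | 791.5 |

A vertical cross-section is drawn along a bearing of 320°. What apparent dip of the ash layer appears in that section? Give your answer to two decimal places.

Let the plane be z = a·x + b·y + c.
Pit 8−Pit 7: 560a − 130b = 90.7;  Pit 9−Pit 7: 545a − 259b = 87.8.
Solving gives a = 0.16279, b = 0.00355.
Unit vector along 320° is (sin 320°, cos 320°) = (-0.6428, 0.7660).
Slope in that direction = a·(-0.6428) + b·(0.7660) = −0.10192.
Apparent dip = arctan|0.10192| = 5.82° (true dip is 9.2°, so apparent ≤ true as expected).

5.82°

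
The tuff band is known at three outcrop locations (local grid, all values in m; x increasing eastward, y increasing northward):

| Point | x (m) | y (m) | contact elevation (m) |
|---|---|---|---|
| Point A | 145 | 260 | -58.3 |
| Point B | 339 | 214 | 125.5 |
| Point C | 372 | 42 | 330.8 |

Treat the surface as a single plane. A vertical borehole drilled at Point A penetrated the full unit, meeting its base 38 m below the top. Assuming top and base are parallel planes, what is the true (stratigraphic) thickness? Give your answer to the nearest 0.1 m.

Two edge vectors: Point A→Point B = (194, -46, 183.8), Point A→Point C = (227, -218, 389.1).
Normal n = (Point A→Point B) × (Point A→Point C) = (22169.8, -33762.8, -31850).
So ∂z/∂x = −n_x/n_z = 0.69607 and ∂z/∂y = −n_y/n_z = −1.06006.
|∇z| = √(a²+b²) = 1.26816, so dip δ = arctan(1.26816) = 51.74°.
True thickness = vertical thickness × cos δ = 38 × cos 51.74° = 23.5 m.

23.5 m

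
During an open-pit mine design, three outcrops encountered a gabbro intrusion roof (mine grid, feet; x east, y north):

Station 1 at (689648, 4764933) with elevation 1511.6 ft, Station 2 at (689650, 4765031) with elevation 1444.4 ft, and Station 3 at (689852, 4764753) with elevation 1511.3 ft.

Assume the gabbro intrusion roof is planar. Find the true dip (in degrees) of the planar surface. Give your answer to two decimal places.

Let the plane be z = a·x + b·y + c.
Station 2−Station 1: 2a + 98b = −67.2;  Station 3−Station 1: 204a − 180b = −0.3.
Solving gives a = −0.59578, b = −0.67356.
Gradient magnitude |∇z| = √(a² + b²) = √(0.35496 + 0.45368) = 0.89924.
True dip = arctan(0.89924) = 41.96°, dipping toward NE (azimuth ≈ 041°).

41.96°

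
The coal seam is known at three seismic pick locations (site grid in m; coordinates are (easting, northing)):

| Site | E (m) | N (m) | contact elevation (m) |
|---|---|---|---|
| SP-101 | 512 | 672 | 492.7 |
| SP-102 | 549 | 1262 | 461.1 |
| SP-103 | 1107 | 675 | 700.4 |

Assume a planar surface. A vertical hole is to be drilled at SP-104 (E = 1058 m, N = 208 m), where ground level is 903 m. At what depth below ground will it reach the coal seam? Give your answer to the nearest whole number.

Let the plane be z = a·E + b·N + c.
SP-102−SP-101: 37a + 590b = −31.6;  SP-103−SP-101: 595a + 3b = 207.7.
Solving gives a = 0.34946, b = −0.07547.
Then c = 492.7 − a·512 − b·672 = 364.50.
At (1058, 208): z_contact = 369.7 − 15.7 + 364.50 = 718.5 m.
Depth below ground = 903 − 718.5 = 184 m.

184 m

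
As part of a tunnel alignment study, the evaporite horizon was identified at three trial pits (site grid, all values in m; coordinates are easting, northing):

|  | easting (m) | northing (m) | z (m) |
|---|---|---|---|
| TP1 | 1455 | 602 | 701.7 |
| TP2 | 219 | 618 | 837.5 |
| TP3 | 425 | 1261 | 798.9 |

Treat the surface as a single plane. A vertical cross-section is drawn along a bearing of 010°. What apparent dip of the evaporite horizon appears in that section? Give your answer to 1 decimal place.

Two edge vectors: TP1→TP2 = (-1236, 16, 135.8), TP1→TP3 = (-1030, 659, 97.2).
Normal n = (TP1→TP2) × (TP1→TP3) = (-87937, -19734.8, -798044).
So ∂z/∂easting = −n_x/n_z = −0.11019 and ∂z/∂northing = −n_y/n_z = −0.02473.
Unit vector along 010° is (sin 10°, cos 10°) = (0.1736, 0.9848).
Slope in that direction = a·(0.1736) + b·(0.9848) = −0.04349.
Apparent dip = arctan|0.04349| = 2.5° (true dip is 6.4°, so apparent ≤ true as expected).

2.5°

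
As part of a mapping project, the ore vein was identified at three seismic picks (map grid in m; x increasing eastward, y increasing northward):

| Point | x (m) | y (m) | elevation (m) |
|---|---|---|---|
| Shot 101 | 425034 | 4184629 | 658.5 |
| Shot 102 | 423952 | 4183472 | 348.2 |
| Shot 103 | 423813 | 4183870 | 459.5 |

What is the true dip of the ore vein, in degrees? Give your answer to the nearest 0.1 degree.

Two edge vectors: Shot 101→Shot 102 = (-1082, -1157, -310.3), Shot 101→Shot 103 = (-1221, -759, -199).
Normal n = (Shot 101→Shot 102) × (Shot 101→Shot 103) = (-5274.7, 163558.3, -591459).
So ∂z/∂x = −n_x/n_z = −0.00892 and ∂z/∂y = −n_y/n_z = 0.27653.
Gradient magnitude |∇z| = √(a² + b²) = √(0.00008 + 0.07647) = 0.27668.
True dip = arctan(0.27668) = 15.5°, dipping toward S (azimuth ≈ 178°).

15.5°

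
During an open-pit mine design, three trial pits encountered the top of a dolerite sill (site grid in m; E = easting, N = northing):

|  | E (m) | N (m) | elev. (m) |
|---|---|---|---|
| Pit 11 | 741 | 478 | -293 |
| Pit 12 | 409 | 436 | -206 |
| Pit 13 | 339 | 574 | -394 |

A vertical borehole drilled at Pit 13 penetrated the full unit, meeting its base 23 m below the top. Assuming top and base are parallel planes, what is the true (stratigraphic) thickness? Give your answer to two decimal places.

13.32 m

Let the plane be z = a·E + b·N + c.
Pit 12−Pit 11: −332a − 42b = 87;  Pit 13−Pit 11: −402a + 96b = −101.
Solving gives a = −0.08430, b = −1.40508.
|∇z| = √(a²+b²) = 1.40760, so dip δ = arctan(1.40760) = 54.61°.
True thickness = vertical thickness × cos δ = 23 × cos 54.61° = 13.32 m.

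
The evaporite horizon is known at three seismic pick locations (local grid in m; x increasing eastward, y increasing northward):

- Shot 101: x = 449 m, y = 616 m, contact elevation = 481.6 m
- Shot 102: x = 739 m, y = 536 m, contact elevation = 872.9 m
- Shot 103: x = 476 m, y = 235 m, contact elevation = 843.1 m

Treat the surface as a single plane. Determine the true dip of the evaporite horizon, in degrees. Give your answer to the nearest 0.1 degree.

Two edge vectors: Shot 101→Shot 102 = (290, -80, 391.3), Shot 101→Shot 103 = (27, -381, 361.5).
Normal n = (Shot 101→Shot 102) × (Shot 101→Shot 103) = (120165.3, -94269.9, -108330).
So ∂z/∂x = −n_x/n_z = 1.10925 and ∂z/∂y = −n_y/n_z = −0.87021.
Gradient magnitude |∇z| = √(a² + b²) = √(1.23044 + 0.75727) = 1.40986.
True dip = arctan(1.40986) = 54.7°, dipping toward NW (azimuth ≈ 308°).

54.7°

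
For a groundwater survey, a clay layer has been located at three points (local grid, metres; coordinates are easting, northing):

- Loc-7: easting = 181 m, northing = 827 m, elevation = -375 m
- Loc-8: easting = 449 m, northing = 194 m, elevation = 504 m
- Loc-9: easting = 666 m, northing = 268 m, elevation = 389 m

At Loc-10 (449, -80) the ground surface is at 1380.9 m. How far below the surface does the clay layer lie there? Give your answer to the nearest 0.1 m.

Two edge vectors: Loc-7→Loc-8 = (268, -633, 879), Loc-7→Loc-9 = (485, -559, 764).
Normal n = (Loc-7→Loc-8) × (Loc-7→Loc-9) = (7749, 221563, 157193).
So ∂z/∂easting = −n_x/n_z = −0.04930 and ∂z/∂northing = −n_y/n_z = −1.40950.
Intercept c from Loc-7: -375 + 8.92 + 1165.65 = 799.58.
At (449, -80): z_contact = −22.13 + 112.76 + 799.58 = 890.20 m.
Depth below ground = 1380.9 − 890.20 = 490.7 m.

490.7 m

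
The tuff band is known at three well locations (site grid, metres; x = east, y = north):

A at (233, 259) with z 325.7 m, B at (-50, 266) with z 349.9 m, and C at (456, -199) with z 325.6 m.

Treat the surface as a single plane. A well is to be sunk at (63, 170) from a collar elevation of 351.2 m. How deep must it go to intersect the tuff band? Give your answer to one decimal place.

Let the plane be z = a·x + b·y + c.
B−A: −283a + 7b = 24.2;  C−A: 223a − 458b = −0.1.
Solving gives a = −0.08655, b = −0.04192.
Then c = 325.7 − a·233 − b·259 = 356.72.
At (63, 170): z_contact = −5.45 − 7.13 + 356.72 = 344.14 m.
Depth below ground = 351.2 − 344.14 = 7.1 m.

7.1 m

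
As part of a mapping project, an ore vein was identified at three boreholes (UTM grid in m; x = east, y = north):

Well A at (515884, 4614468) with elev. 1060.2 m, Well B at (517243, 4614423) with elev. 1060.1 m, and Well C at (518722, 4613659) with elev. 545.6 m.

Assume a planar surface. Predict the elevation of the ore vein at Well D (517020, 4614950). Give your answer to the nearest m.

1434 m

Two edge vectors: Well A→Well B = (1359, -45, -0.1), Well A→Well C = (2838, -809, -514.6).
Normal n = (Well A→Well B) × (Well A→Well C) = (23076.1, 699057.6, -971721).
So ∂z/∂x = −n_x/n_z = 0.02374766 and ∂z/∂y = −n_y/n_z = 0.71940156.
Intercept c from Well A: 1060.2 − 12251.04 − 3319655.46 = −3330846.30.
At (517020, 4614950): z = 12278.0 + 3320002.2 − 3330846.30 = 1433.9 m.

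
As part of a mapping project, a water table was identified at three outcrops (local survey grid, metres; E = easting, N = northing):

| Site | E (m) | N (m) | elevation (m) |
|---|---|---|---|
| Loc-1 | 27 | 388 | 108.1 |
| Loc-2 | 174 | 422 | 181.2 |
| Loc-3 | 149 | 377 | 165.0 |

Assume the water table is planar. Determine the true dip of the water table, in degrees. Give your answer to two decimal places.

25.86°

Let the plane be z = a·E + b·N + c.
Loc-2−Loc-1: 147a + 34b = 73.1;  Loc-3−Loc-1: 122a − 11b = 56.9.
Solving gives a = 0.47506, b = 0.09608.
Gradient magnitude |∇z| = √(a² + b²) = √(0.22568 + 0.00923) = 0.48468.
True dip = arctan(0.48468) = 25.86°, dipping toward WSW (azimuth ≈ 259°).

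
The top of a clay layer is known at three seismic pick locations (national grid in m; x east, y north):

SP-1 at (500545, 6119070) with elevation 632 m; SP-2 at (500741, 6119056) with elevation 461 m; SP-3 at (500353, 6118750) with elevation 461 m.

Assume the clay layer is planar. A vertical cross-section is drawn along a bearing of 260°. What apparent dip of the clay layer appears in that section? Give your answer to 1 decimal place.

31.5°

Two edge vectors: SP-1→SP-2 = (196, -14, -171), SP-1→SP-3 = (-192, -320, -171).
Normal n = (SP-1→SP-2) × (SP-1→SP-3) = (-52326, 66348, -65408).
So ∂z/∂x = −n_x/n_z = −0.79999 and ∂z/∂y = −n_y/n_z = 1.01437.
Unit vector along 260° is (sin 260°, cos 260°) = (-0.9848, -0.1736).
Slope in that direction = a·(-0.9848) + b·(-0.1736) = 0.61170.
Apparent dip = arctan|0.61170| = 31.5° (true dip is 52.3°, so apparent ≤ true as expected).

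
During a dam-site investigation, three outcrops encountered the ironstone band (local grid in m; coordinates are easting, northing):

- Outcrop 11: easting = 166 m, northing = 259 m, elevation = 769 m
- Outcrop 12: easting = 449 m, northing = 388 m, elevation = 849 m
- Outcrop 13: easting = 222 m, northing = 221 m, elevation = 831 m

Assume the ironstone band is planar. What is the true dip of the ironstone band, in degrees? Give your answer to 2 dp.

Let the plane be z = a·easting + b·northing + c.
Outcrop 12−Outcrop 11: 283a + 129b = 80;  Outcrop 13−Outcrop 11: 56a − 38b = 62.
Solving gives a = 0.61397, b = −0.72678.
Gradient magnitude |∇z| = √(a² + b²) = √(0.37696 + 0.52821) = 0.95140.
True dip = arctan(0.95140) = 43.57°, dipping toward NW (azimuth ≈ 320°).

43.57°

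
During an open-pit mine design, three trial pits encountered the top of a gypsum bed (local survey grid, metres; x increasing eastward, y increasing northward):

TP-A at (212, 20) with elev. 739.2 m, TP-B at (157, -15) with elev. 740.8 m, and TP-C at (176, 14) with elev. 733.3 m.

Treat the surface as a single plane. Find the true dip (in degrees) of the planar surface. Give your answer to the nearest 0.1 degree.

25.3°

Two edge vectors: TP-A→TP-B = (-55, -35, 1.6), TP-A→TP-C = (-36, -6, -5.9).
Normal n = (TP-A→TP-B) × (TP-A→TP-C) = (216.1, -382.1, -930).
So ∂z/∂x = −n_x/n_z = 0.23237 and ∂z/∂y = −n_y/n_z = −0.41086.
Gradient magnitude |∇z| = √(a² + b²) = √(0.05399 + 0.16881) = 0.47202.
True dip = arctan(0.47202) = 25.3°, dipping toward NNW (azimuth ≈ 331°).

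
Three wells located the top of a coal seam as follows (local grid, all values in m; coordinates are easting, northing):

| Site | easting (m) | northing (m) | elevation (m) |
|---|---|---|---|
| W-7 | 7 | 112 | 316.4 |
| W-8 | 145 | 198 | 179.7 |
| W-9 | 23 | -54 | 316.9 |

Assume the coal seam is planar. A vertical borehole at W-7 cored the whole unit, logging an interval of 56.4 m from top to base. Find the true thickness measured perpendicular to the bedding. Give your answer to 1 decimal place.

41.2 m

Two edge vectors: W-7→W-8 = (138, 86, -136.7), W-7→W-9 = (16, -166, 0.5).
Normal n = (W-7→W-8) × (W-7→W-9) = (-22649.2, -2256.2, -24284).
So ∂z/∂easting = −n_x/n_z = −0.93268 and ∂z/∂northing = −n_y/n_z = −0.09291.
|∇z| = √(a²+b²) = 0.93730, so dip δ = arctan(0.93730) = 43.15°.
True thickness = vertical thickness × cos δ = 56.4 × cos 43.15° = 41.2 m.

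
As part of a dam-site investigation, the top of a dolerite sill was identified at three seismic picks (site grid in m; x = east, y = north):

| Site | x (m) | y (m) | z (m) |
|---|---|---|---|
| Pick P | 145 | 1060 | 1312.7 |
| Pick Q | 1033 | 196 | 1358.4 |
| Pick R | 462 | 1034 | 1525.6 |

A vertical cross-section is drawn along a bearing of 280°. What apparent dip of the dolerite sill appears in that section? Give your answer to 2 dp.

Two edge vectors: Pick P→Pick Q = (888, -864, 45.7), Pick P→Pick R = (317, -26, 212.9).
Normal n = (Pick P→Pick Q) × (Pick P→Pick R) = (-182757.4, -174568.3, 250800).
So ∂z/∂x = −n_x/n_z = 0.72870 and ∂z/∂y = −n_y/n_z = 0.69605.
Unit vector along 280° is (sin 280°, cos 280°) = (-0.9848, 0.1736).
Slope in that direction = a·(-0.9848) + b·(0.1736) = −0.59676.
Apparent dip = arctan|0.59676| = 30.83° (true dip is 45.2°, so apparent ≤ true as expected).

30.83°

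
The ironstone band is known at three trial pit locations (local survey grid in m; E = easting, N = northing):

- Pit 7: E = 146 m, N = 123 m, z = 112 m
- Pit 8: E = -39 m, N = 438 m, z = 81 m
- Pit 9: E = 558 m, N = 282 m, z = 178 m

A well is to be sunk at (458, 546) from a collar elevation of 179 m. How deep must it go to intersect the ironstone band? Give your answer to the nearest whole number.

Let the plane be z = a·E + b·N + c.
Pit 8−Pit 7: −185a + 315b = −31;  Pit 9−Pit 7: 412a + 159b = 66.
Solving gives a = 0.16156, b = −0.00353.
Then c = 112 − a·146 − b·123 = 88.85.
At (458, 546): z_contact = 74.0 − 1.9 + 88.85 = 160.9 m.
Depth below ground = 179 − 160.9 = 18 m.

18 m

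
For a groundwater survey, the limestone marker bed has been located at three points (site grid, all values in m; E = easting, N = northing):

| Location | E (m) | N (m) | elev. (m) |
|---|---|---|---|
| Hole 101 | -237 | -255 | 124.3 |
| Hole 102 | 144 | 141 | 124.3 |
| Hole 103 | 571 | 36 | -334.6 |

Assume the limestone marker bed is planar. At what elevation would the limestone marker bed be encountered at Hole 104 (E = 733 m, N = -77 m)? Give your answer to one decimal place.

-569.9 m

Two edge vectors: Hole 101→Hole 102 = (381, 396, 0), Hole 101→Hole 103 = (808, 291, -458.9).
Normal n = (Hole 101→Hole 102) × (Hole 101→Hole 103) = (-181724.4, 174840.9, -209097).
So ∂z/∂E = −n_x/n_z = −0.86909 and ∂z/∂N = −n_y/n_z = 0.83617.
Intercept c from Hole 101: 124.3 − 205.97 + 213.22 = 131.55.
At (733, -77): z = −637.0 − 64.4 + 131.55 = -569.9 m.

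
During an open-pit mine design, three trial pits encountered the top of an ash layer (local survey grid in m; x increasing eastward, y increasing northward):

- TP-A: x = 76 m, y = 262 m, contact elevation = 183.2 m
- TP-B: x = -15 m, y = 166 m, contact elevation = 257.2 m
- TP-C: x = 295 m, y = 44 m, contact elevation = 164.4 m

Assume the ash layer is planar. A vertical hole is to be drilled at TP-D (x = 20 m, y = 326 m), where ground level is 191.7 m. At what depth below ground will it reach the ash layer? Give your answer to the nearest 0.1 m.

6.6 m

Two edge vectors: TP-A→TP-B = (-91, -96, 74), TP-A→TP-C = (219, -218, -18.8).
Normal n = (TP-A→TP-B) × (TP-A→TP-C) = (17936.8, 14495.2, 40862).
So ∂z/∂x = −n_x/n_z = −0.43896 and ∂z/∂y = −n_y/n_z = −0.35474.
Intercept c from TP-A: 183.2 + 33.36 + 92.94 = 309.50.
At (20, 326): z_contact = −8.78 − 115.64 + 309.50 = 185.08 m.
Depth below ground = 191.7 − 185.08 = 6.6 m.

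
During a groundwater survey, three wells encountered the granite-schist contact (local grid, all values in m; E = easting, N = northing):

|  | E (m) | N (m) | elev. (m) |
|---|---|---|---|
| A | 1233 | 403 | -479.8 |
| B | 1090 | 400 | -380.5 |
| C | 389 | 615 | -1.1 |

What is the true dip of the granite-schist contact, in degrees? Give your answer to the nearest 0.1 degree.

Let the plane be z = a·E + b·N + c.
B−A: −143a − 3b = 99.3;  C−A: −844a + 212b = 478.7.
Solving gives a = −0.68460, b = −0.46746.
Gradient magnitude |∇z| = √(a² + b²) = √(0.46868 + 0.21852) = 0.82897.
True dip = arctan(0.82897) = 39.7°, dipping toward NE (azimuth ≈ 056°).

39.7°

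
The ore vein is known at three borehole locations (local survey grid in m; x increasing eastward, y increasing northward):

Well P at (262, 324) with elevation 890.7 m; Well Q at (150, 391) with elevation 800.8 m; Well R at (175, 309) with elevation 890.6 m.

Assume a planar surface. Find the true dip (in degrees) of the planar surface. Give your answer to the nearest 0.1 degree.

Two edge vectors: Well P→Well Q = (-112, 67, -89.9), Well P→Well R = (-87, -15, -0.1).
Normal n = (Well P→Well Q) × (Well P→Well R) = (-1355.2, 7810.1, 7509).
So ∂z/∂x = −n_x/n_z = 0.18048 and ∂z/∂y = −n_y/n_z = −1.04010.
Gradient magnitude |∇z| = √(a² + b²) = √(0.03257 + 1.08180) = 1.05564.
True dip = arctan(1.05564) = 46.6°, dipping toward N (azimuth ≈ 350°).

46.6°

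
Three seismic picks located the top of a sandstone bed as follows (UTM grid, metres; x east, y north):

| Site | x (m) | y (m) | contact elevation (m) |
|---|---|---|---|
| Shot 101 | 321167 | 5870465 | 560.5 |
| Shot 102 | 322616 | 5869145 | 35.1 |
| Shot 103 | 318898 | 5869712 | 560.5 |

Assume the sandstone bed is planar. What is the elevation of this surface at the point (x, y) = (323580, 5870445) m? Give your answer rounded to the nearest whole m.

Two edge vectors: Shot 101→Shot 102 = (1449, -1320, -525.4), Shot 101→Shot 103 = (-2269, -753, 0).
Normal n = (Shot 101→Shot 102) × (Shot 101→Shot 103) = (-395626.2, 1192132.6, -4086177).
So ∂z/∂x = −n_x/n_z = −0.09682062 and ∂z/∂y = −n_y/n_z = 0.29174767.
Intercept c from Shot 101: 560.5 + 31095.59 − 1712694.46 = −1681038.37.
At (323580, 5870445): z = −31329.2 + 1712688.6 − 1681038.37 = 321.0 m.

321 m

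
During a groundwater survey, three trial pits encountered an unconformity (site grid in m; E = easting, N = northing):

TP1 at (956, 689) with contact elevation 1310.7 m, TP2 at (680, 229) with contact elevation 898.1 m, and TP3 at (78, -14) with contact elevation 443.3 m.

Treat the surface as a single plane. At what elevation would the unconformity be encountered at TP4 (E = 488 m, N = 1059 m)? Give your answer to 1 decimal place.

Let the plane be z = a·E + b·N + c.
TP2−TP1: −276a − 460b = −412.6;  TP3−TP1: −878a − 703b = −867.4.
Solving gives a = 0.519157, b = 0.585462.
Then c = 1310.7 − a·956 − b·689 = 411.00.
At (488, 1059): z = 253.3 + 620.0 + 411.00 = 1284.4 m.

1284.4 m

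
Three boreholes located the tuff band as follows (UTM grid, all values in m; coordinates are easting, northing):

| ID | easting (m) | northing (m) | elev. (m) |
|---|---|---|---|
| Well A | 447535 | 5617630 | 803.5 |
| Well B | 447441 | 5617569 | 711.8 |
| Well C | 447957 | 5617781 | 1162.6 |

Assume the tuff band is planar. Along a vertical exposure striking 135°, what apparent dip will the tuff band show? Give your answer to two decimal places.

10.80°

Let the plane be z = a·easting + b·northing + c.
Well B−Well A: −94a − 61b = −91.7;  Well C−Well A: 422a + 151b = 359.1.
Solving gives a = 0.69782, b = 0.42795.
Unit vector along 135° is (sin 135°, cos 135°) = (0.7071, -0.7071).
Slope in that direction = a·(0.7071) + b·(-0.7071) = 0.19082.
Apparent dip = arctan|0.19082| = 10.80° (true dip is 39.3°, so apparent ≤ true as expected).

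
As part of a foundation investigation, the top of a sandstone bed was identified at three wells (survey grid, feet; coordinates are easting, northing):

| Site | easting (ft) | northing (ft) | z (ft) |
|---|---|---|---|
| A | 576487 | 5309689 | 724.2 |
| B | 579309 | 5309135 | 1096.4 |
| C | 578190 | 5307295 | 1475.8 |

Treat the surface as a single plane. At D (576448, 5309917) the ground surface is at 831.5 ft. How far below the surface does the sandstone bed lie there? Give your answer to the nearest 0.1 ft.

Let the plane be z = a·easting + b·northing + c.
B−A: 2822a − 554b = 372.2;  C−A: 1703a − 2394b = 751.6.
Solving gives a = 0.081663325, b = −0.255859381.
Then c = 724.2 − a·576487 − b·5309689 = 1312180.09.
At (576448, 5309917): z_contact = 47074.66 − 1358592.08 + 1312180.09 = 662.68 ft.
Depth below ground = 831.5 − 662.68 = 168.8 ft.

168.8 ft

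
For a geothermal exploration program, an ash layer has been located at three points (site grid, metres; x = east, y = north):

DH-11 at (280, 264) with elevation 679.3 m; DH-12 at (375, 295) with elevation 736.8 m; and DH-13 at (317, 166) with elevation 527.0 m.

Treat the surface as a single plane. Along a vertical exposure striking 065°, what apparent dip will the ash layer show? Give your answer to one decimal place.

Two edge vectors: DH-11→DH-12 = (95, 31, 57.5), DH-11→DH-13 = (37, -98, -152.3).
Normal n = (DH-11→DH-12) × (DH-11→DH-13) = (913.7, 16596, -10457).
So ∂z/∂x = −n_x/n_z = 0.08738 and ∂z/∂y = −n_y/n_z = 1.58707.
Unit vector along 065° is (sin 65°, cos 65°) = (0.9063, 0.4226).
Slope in that direction = a·(0.9063) + b·(0.4226) = 0.74992.
Apparent dip = arctan|0.74992| = 36.9° (true dip is 57.8°, so apparent ≤ true as expected).

36.9°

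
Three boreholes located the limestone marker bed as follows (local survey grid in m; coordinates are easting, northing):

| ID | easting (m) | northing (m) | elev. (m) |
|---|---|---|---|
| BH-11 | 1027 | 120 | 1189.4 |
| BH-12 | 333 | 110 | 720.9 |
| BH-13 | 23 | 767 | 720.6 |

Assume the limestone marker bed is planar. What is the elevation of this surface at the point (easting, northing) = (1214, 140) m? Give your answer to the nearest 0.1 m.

Let the plane be z = a·easting + b·northing + c.
BH-12−BH-11: −694a − 10b = −468.5;  BH-13−BH-11: −1004a + 647b = −468.8.
Solving gives a = 0.670520, b = 0.315923.
Then c = 1189.4 − a·1027 − b·120 = 462.87.
At (1214, 140): z = 814.0 + 44.2 + 462.87 = 1321.1 m.

1321.1 m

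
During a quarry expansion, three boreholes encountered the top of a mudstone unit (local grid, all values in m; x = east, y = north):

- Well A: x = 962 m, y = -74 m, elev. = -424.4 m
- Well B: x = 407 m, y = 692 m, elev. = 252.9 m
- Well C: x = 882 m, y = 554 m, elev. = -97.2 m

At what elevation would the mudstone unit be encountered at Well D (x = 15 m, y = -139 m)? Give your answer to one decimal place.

Two edge vectors: Well A→Well B = (-555, 766, 677.3), Well A→Well C = (-80, 628, 327.2).
Normal n = (Well A→Well B) × (Well A→Well C) = (-174709.2, 127412, -287260).
So ∂z/∂x = −n_x/n_z = −0.60819 and ∂z/∂y = −n_y/n_z = 0.44354.
Intercept c from Well A: -424.4 + 585.08 + 32.82 = 193.50.
At (15, -139): z = −9.1 − 61.7 + 193.50 = 122.7 m.

122.7 m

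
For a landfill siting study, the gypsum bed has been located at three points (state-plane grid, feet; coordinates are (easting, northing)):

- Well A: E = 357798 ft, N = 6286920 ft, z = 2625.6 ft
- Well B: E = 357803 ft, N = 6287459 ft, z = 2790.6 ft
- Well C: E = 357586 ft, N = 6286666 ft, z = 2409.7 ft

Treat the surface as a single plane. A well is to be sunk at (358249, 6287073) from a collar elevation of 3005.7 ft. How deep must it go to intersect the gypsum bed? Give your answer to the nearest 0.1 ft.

37.0 ft

Let the plane be z = a·E + b·N + c.
Well B−Well A: 5a + 539b = 165;  Well C−Well A: −212a − 254b = −215.9.
Solving gives a = 0.658950601, b = 0.300009735.
Then c = 2625.6 − a·357798 − b·6286920 = −2119282.81.
At (358249, 6287073): z_contact = 236068.39 + 1886183.10 − 2119282.81 = 2968.69 ft.
Depth below ground = 3005.7 − 2968.69 = 37.0 ft.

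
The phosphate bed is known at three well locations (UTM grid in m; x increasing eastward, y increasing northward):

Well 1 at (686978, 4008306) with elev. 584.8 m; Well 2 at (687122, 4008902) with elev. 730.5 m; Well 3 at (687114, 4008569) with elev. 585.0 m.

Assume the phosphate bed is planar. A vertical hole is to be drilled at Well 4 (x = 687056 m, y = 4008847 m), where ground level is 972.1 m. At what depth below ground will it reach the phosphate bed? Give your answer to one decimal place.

208.4 m

Two edge vectors: Well 1→Well 2 = (144, 596, 145.7), Well 1→Well 3 = (136, 263, 0.2).
Normal n = (Well 1→Well 2) × (Well 1→Well 3) = (-38199.9, 19786.4, -43184).
So ∂z/∂x = −n_x/n_z = −0.884584568 and ∂z/∂y = −n_y/n_z = 0.458188218.
Intercept c from Well 1: 584.8 + 607690.14 − 1836558.58 = −1228283.65.
At (687056, 4008847): z_contact = −607759.14 + 1836806.46 − 1228283.65 = 763.68 m.
Depth below ground = 972.1 − 763.68 = 208.4 m.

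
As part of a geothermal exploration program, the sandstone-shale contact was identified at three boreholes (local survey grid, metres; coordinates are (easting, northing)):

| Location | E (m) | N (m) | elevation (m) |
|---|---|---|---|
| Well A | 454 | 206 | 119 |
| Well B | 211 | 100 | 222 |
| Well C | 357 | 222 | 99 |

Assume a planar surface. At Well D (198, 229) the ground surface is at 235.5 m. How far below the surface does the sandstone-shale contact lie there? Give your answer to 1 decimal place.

149.1 m

Let the plane be z = a·E + b·N + c.
Well B−Well A: −243a − 106b = 103;  Well C−Well A: −97a + 16b = −20.
Solving gives a = 0.03331, b = −1.04806.
Then c = 119 − a·454 − b·206 = 319.78.
At (198, 229): z_contact = 6.60 − 240.01 + 319.78 = 86.37 m.
Depth below ground = 235.5 − 86.37 = 149.1 m.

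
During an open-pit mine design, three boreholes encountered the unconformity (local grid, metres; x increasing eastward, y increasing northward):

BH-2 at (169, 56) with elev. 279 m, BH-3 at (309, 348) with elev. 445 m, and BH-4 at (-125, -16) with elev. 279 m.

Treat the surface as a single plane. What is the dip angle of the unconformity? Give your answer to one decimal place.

33.6°

Two edge vectors: BH-2→BH-3 = (140, 292, 166), BH-2→BH-4 = (-294, -72, 0).
Normal n = (BH-2→BH-3) × (BH-2→BH-4) = (11952, -48804, 75768).
So ∂z/∂x = −n_x/n_z = −0.15774 and ∂z/∂y = −n_y/n_z = 0.64412.
Gradient magnitude |∇z| = √(a² + b²) = √(0.02488 + 0.41490) = 0.66316.
True dip = arctan(0.66316) = 33.6°, dipping toward SSE (azimuth ≈ 166°).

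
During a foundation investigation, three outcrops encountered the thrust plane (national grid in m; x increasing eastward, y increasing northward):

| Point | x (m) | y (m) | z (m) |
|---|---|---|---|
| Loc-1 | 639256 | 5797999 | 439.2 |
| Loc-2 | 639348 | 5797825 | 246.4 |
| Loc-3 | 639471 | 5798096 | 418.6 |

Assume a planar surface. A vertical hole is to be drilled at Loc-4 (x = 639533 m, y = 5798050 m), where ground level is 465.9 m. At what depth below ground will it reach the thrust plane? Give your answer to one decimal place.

Two edge vectors: Loc-1→Loc-2 = (92, -174, -192.8), Loc-1→Loc-3 = (215, 97, -20.6).
Normal n = (Loc-1→Loc-2) × (Loc-1→Loc-3) = (22286, -39556.8, 46334).
So ∂z/∂x = −n_x/n_z = −0.480985885 and ∂z/∂y = −n_y/n_z = 0.853731601.
Intercept c from Loc-1: 439.2 + 307473.11 − 4949934.97 = −4642022.66.
At (639533, 5798050): z_contact = −307606.35 + 4949978.51 − 4642022.66 = 349.51 m.
Depth below ground = 465.9 − 349.51 = 116.4 m.

116.4 m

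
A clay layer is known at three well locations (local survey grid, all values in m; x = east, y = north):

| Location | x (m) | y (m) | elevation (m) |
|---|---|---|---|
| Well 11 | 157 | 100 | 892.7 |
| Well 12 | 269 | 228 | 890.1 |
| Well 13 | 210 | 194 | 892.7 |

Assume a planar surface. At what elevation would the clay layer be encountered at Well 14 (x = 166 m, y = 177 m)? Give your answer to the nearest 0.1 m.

894.9 m

Two edge vectors: Well 11→Well 12 = (112, 128, -2.6), Well 11→Well 13 = (53, 94, 0).
Normal n = (Well 11→Well 12) × (Well 11→Well 13) = (244.4, -137.8, 3744).
So ∂z/∂x = −n_x/n_z = −0.06528 and ∂z/∂y = −n_y/n_z = 0.03681.
Intercept c from Well 11: 892.7 + 10.25 − 3.68 = 899.27.
At (166, 177): z = −10.8 + 6.5 + 899.27 = 894.9 m.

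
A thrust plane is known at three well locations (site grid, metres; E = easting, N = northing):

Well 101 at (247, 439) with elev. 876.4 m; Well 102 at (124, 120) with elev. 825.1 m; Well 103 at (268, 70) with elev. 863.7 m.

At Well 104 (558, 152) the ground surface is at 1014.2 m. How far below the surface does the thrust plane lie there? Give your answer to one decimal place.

63.5 m

Let the plane be z = a·E + b·N + c.
Well 102−Well 101: −123a − 319b = −51.3;  Well 103−Well 101: 21a − 369b = −12.7.
Solving gives a = 0.28565, b = 0.05067.
Then c = 876.4 − a·247 − b·439 = 783.60.
At (558, 152): z_contact = 159.39 + 7.70 + 783.60 = 950.69 m.
Depth below ground = 1014.2 − 950.69 = 63.5 m.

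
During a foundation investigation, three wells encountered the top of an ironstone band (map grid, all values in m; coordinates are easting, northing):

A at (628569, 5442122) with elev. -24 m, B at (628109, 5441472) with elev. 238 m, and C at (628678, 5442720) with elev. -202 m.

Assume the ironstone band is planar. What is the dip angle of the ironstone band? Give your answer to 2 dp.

18.23°

Two edge vectors: A→B = (-460, -650, 262), A→C = (109, 598, -178).
Normal n = (A→B) × (A→C) = (-40976, -53322, -204230).
So ∂z/∂easting = −n_x/n_z = −0.20064 and ∂z/∂northing = −n_y/n_z = −0.26109.
Gradient magnitude |∇z| = √(a² + b²) = √(0.04026 + 0.06817) = 0.32927.
True dip = arctan(0.32927) = 18.23°, dipping toward NE (azimuth ≈ 038°).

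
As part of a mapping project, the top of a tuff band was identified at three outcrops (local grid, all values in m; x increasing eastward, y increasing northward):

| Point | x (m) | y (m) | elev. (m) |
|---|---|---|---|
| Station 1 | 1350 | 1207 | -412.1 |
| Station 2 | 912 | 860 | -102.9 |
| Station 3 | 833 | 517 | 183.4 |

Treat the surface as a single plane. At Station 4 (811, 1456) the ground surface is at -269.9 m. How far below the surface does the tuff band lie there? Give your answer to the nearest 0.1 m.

317.5 m

Two edge vectors: Station 1→Station 2 = (-438, -347, 309.2), Station 1→Station 3 = (-517, -690, 595.5).
Normal n = (Station 1→Station 2) × (Station 1→Station 3) = (6709.5, 100972.6, 122821).
So ∂z/∂x = −n_x/n_z = −0.054628 and ∂z/∂y = −n_y/n_z = −0.822112.
Intercept c from Station 1: -412.1 + 73.75 + 992.29 = 653.94.
At (811, 1456): z_contact = −44.30 − 1196.99 + 653.94 = -587.36 m.
Depth below ground = -269.9 − (-587.36) = 317.5 m.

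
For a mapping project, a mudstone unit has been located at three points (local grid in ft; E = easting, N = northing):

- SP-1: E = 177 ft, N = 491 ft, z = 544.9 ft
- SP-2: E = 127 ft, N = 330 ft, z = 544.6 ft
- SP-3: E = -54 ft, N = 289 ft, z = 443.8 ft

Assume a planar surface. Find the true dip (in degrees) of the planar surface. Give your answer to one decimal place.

32.1°

Let the plane be z = a·E + b·N + c.
SP-2−SP-1: −50a − 161b = −0.3;  SP-3−SP-1: −231a − 202b = −101.1.
Solving gives a = 0.59859, b = −0.18404.
Gradient magnitude |∇z| = √(a² + b²) = √(0.35831 + 0.03387) = 0.62625.
True dip = arctan(0.62625) = 32.1°, dipping toward WNW (azimuth ≈ 287°).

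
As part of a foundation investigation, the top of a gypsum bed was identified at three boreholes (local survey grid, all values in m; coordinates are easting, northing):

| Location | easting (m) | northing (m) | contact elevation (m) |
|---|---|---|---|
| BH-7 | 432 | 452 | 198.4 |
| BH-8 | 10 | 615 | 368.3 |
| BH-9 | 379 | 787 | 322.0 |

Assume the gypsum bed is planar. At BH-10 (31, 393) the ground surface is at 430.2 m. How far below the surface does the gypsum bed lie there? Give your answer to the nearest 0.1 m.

Let the plane be z = a·easting + b·northing + c.
BH-8−BH-7: −422a + 163b = 169.9;  BH-9−BH-7: −53a + 335b = 123.6.
Solving gives a = −0.27702, b = 0.32513.
Then c = 198.4 − a·432 − b·452 = 171.12.
At (31, 393): z_contact = −8.59 + 127.78 + 171.12 = 290.30 m.
Depth below ground = 430.2 − 290.30 = 139.9 m.

139.9 m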